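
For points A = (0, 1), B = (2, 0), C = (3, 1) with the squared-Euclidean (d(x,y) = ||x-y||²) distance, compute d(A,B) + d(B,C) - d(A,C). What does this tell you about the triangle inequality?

d(A,B) = 2² + 1² = 5, d(B,C) = 1² + 1² = 2, d(A,C) = 3² + 0² = 9.
d(A,B) + d(B,C) - d(A,C) = 5 + 2 - 9 = 7 - 9 = -2. This is < 0, so the triangle inequality FAILS for these points (squared-Euclidean is not a metric).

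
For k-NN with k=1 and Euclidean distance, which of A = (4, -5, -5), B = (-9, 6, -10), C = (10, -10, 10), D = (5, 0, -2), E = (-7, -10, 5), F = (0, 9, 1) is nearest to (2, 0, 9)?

Distances: d(A) = 15, d(B) ≈ 22.7596, d(C) ≈ 12.8452, d(D) ≈ 11.4018, d(E) ≈ 14.0357, d(F) ≈ 12.2066. Nearest: D = (5, 0, -2) with distance 11.4018.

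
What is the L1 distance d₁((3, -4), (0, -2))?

Σ|x_i - y_i| = |3 - 0| + |-4 - (-2)| = 3 + 2 = 5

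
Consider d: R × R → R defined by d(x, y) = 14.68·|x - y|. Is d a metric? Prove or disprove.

Yes. Since |x - y| is a metric on R and 14.68 > 0, the positive scalar multiple 14.68·|x - y| is also a metric: scaling by a positive constant preserves non-negativity, identity (d=0 ⟺ |x-y|=0 ⟺ x=y), symmetry, and the triangle inequality.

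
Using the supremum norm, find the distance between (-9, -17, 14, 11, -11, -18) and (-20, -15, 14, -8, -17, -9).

max(|x_i - y_i|) = max(|-9 - (-20)|, |-17 - (-15)|, |14 - 14|, |11 - (-8)|, |-11 - (-17)|, |-18 - (-9)|) = max(11, 2, 0, 19, 6, 9) = 19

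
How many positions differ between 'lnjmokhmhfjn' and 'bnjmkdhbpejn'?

Differing positions: 1, 5, 6, 8, 9, 10. Hamming distance = 6.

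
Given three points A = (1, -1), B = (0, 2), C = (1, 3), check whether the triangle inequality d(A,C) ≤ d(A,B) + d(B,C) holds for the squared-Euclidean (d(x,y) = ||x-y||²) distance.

d(A,B) = 1² + 3² = 10, d(B,C) = 1² + 1² = 2, d(A,C) = 0² + 4² = 16.
d(A,C) = 16 > 10 + 2 = 12. Triangle inequality is VIOLATED. (Squared-Euclidean is not a metric — this is a counterexample.)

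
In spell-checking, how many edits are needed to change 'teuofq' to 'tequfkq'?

Let D[i][j] be the edit distance between the first i characters of 'teuofq' and the first j characters of 'tequfkq', with D[i][0] = i, D[0][j] = j, and D[i][j] = D[i-1][j-1] if the characters match, else 1 + min(D[i-1][j], D[i][j-1], D[i-1][j-1]). Filling the table (rows: prefixes of 'teuofq', columns: prefixes of 'tequfkq'):
     ε  t  e  q  u  f  k  q
  ε  0  1  2  3  4  5  6  7
  t  1  0  1  2  3  4  5  6
  e  2  1  0  1  2  3  4  5
  u  3  2  1  1  1  2  3  4
  o  4  3  2  2  2  2  3  4
  f  5  4  3  3  3  2  3  4
  q  6  5  4  3  4  3  3  3
The bottom-right entry gives D[6][7] = 3, so no sequence of fewer than 3 edits works. Backtracking through the table gives one optimal edit sequence (3 edits):
  teuofq → tequofq (ins q @3)
  tequofq → tequffq (sub o→f @5)
  tequffq → tequfkq (sub f→k @6)
Edit distance = 3.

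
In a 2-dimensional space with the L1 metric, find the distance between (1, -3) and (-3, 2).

Σ|x_i - y_i| = |1 - (-3)| + |-3 - 2| = 4 + 5 = 9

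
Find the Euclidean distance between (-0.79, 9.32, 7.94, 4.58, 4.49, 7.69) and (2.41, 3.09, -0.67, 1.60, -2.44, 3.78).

√(Σ(x_i - y_i)²) = √((-0.79 - 2.41)² + (9.32 - 3.09)² + (7.94 - (-0.67))² + (4.58 - 1.6)² + (4.49 - (-2.44))² + (7.69 - 3.78)²)
= √((-3.2)² + 6.23² + 8.61² + 2.98² + 6.93² + 3.91²) = √(10.24 + 38.8129 + 74.1321 + 8.8804 + 48.0249 + 15.2881) = √195.3784 ≈ 13.9778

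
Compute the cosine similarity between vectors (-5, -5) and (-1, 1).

With u = (-5, -5), v = (-1, 1):
u·v = (-5)·(-1) + (-5)·1 = 5 + (-5) = 0.
|u| = √((-5)² + (-5)²) = √50, |v| = √((-1)² + 1²) = √2, so |u||v| = √(50·2) = √100 = 10.
cos θ = (u·v)/(|u||v|) = 0/10 = 0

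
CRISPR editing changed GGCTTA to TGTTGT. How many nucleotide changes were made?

Differing positions: 1, 3, 5, 6. Hamming distance = 4.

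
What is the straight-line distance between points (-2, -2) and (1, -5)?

√(Σ(x_i - y_i)²) = √((-2 - 1)² + (-2 - (-5))²)
= √((-3)² + 3²) = √(9 + 9) = √18 ≈ 4.2426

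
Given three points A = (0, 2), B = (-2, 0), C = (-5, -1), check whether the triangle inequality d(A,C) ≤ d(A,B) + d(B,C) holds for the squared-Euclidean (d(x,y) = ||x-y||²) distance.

d(A,B) = 2² + 2² = 8, d(B,C) = 3² + 1² = 10, d(A,C) = 5² + 3² = 34.
d(A,C) = 34 > 8 + 10 = 18. Triangle inequality is VIOLATED. (Squared-Euclidean is not a metric — this is a counterexample.)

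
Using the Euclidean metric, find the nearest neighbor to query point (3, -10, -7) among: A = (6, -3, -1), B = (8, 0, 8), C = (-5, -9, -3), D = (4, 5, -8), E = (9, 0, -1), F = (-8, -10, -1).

Distances: d(A) ≈ 9.6954, d(B) ≈ 18.7083, d(C) = 9, d(D) ≈ 15.0665, d(E) ≈ 13.1149, d(F) ≈ 12.53. Nearest: C = (-5, -9, -3) with distance 9.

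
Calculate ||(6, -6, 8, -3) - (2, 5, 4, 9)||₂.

√(Σ(x_i - y_i)²) = √((6 - 2)² + (-6 - 5)² + (8 - 4)² + (-3 - 9)²)
= √(4² + (-11)² + 4² + (-12)²) = √(16 + 121 + 16 + 144) = √297 ≈ 17.2337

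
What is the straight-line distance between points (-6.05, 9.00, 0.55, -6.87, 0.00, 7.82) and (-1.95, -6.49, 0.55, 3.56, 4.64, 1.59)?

√(Σ(x_i - y_i)²) = √((-6.05 - (-1.95))² + (9 - (-6.49))² + (0.55 - 0.55)² + (-6.87 - 3.56)² + (0 - 4.64)² + (7.82 - 1.59)²)
= √((-4.1)² + 15.49² + 0² + (-10.43)² + (-4.64)² + 6.23²) = √(16.81 + 239.9401 + 0 + 108.7849 + 21.5296 + 38.8129) = √425.8775 ≈ 20.6368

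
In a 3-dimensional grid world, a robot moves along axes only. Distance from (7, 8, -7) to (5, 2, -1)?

Σ|x_i - y_i| = |7 - 5| + |8 - 2| + |-7 - (-1)| = 2 + 6 + 6 = 14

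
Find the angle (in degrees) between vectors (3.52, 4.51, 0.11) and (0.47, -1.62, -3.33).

With u = (3.52, 4.51, 0.11), v = (0.47, -1.62, -3.33):
u·v = 3.52·0.47 + 4.51·(-1.62) + 0.11·(-3.33) = 1.6544 + (-7.3062) + (-0.3663) = -6.0181.
|u| = √(3.52² + 4.51² + 0.11²) = √(12.3904 + 20.3401 + 0.0121) = √32.7426, |v| = √(0.47² + (-1.62)² + (-3.33)²) = √(0.2209 + 2.6244 + 11.0889) = √13.9342.
cos θ = (u·v)/(|u||v|) = -6.0181/(√32.7426·√13.9342) ≈ -0.281749
θ = arccos(-0.281749) ≈ 106.36°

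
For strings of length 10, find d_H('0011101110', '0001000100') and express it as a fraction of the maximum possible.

Differing positions: 3, 5, 7, 9. Hamming distance = 4. The maximum possible Hamming distance for length-10 strings is 10, so d_H/10 = 4/10 = 0.4.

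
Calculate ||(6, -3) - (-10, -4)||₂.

√(Σ(x_i - y_i)²) = √((6 - (-10))² + (-3 - (-4))²)
= √(16² + 1²) = √(256 + 1) = √257 ≈ 16.0312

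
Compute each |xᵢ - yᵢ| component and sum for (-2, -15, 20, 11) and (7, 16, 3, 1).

Σ|x_i - y_i| = |-2 - 7| + |-15 - 16| + |20 - 3| + |11 - 1| = 9 + 31 + 17 + 10 = 67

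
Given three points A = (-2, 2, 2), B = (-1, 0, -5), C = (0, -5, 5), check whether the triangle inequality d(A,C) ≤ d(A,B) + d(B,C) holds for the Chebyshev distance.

d(A,B) = max(1, 2, 7) = 7, d(B,C) = max(1, 5, 10) = 10, d(A,C) = max(2, 7, 3) = 7.
d(A,C) = 7 ≤ 7 + 10 = 17. Triangle inequality is satisfied.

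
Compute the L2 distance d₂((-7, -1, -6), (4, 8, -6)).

√(Σ(x_i - y_i)²) = √((-7 - 4)² + (-1 - 8)² + (-6 - (-6))²)
= √((-11)² + (-9)² + 0²) = √(121 + 81 + 0) = √202 ≈ 14.2127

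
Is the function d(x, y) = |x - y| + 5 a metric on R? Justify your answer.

No. d fails identity of indiscernibles (specifically d(x,x) = 0): d(-2, -2) = |-2 - (-2)| + 5 = 0 + 5 = 5 ≠ 0.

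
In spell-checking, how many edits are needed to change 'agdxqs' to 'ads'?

Let D[i][j] be the edit distance between the first i characters of 'agdxqs' and the first j characters of 'ads', with D[i][0] = i, D[0][j] = j, and D[i][j] = D[i-1][j-1] if the characters match, else 1 + min(D[i-1][j], D[i][j-1], D[i-1][j-1]). Filling the table (rows: prefixes of 'agdxqs', columns: prefixes of 'ads'):
     ε  a  d  s
  ε  0  1  2  3
  a  1  0  1  2
  g  2  1  1  2
  d  3  2  1  2
  x  4  3  2  2
  q  5  4  3  3
  s  6  5  4  3
The bottom-right entry gives D[6][3] = 3, so no sequence of fewer than 3 edits works. Backtracking through the table gives one optimal edit sequence (3 edits):
  agdxqs → adxqs (del g @2)
  adxqs → adqs (del x @3)
  adqs → ads (del q @3)
Edit distance = 3.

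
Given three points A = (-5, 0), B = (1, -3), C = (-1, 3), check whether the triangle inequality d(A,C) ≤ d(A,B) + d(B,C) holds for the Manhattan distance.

d(A,B) = 6 + 3 = 9, d(B,C) = 2 + 6 = 8, d(A,C) = 4 + 3 = 7.
d(A,C) = 7 ≤ 9 + 8 = 17. Triangle inequality is satisfied.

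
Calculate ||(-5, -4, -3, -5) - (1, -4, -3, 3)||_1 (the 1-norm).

Σ|x_i - y_i| = |-5 - 1| + |-4 - (-4)| + |-3 - (-3)| + |-5 - 3| = 6 + 0 + 0 + 8 = 14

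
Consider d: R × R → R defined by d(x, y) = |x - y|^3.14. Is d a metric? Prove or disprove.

No. d(x,y) = |x-y|^3.14 fails the triangle inequality since p = 3.14 > 1. Counterexample: x = -5, y = 0, z = 9. d(x,z) = |-5 - 9|^3.14 = 14^3.14 ≈ 3970.471, but d(x,y) + d(y,z) = 5^3.14 + 9^3.14 ≈ 156.5906 + 991.5657 = 1148.1563. Since 3970.471 > 1148.1563, the triangle inequality is violated.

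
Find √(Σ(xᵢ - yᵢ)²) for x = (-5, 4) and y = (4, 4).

√(Σ(x_i - y_i)²) = √((-5 - 4)² + (4 - 4)²)
= √((-9)² + 0²) = √(81 + 0) = √81 = 9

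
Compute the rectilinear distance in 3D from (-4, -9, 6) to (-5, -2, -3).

Σ|x_i - y_i| = |-4 - (-5)| + |-9 - (-2)| + |6 - (-3)| = 1 + 7 + 9 = 17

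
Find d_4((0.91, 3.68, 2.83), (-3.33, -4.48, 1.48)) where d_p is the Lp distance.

(Σ|x_i - y_i|^4)^(1/4) = (|0.91 - (-3.33)|^4 + |3.68 - (-4.48)|^4 + |2.83 - 1.48|^4)^(1/4)
= (4.24^4 + 8.16^4 + 1.35^4)^(1/4) ≈ (323.1941 + 4433.6421 + 3.3215)^(1/4) = (4760.1577)^(1/4) ≈ 8.3063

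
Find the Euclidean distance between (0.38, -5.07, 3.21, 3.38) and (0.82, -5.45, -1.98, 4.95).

√(Σ(x_i - y_i)²) = √((0.38 - 0.82)² + (-5.07 - (-5.45))² + (3.21 - (-1.98))² + (3.38 - 4.95)²)
= √((-0.44)² + 0.38² + 5.19² + (-1.57)²) = √(0.1936 + 0.1444 + 26.9361 + 2.4649) = √29.739 ≈ 5.4533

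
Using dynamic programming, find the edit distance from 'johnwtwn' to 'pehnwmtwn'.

Let D[i][j] be the edit distance between the first i characters of 'johnwtwn' and the first j characters of 'pehnwmtwn', with D[i][0] = i, D[0][j] = j, and D[i][j] = D[i-1][j-1] if the characters match, else 1 + min(D[i-1][j], D[i][j-1], D[i-1][j-1]). Filling the table (rows: prefixes of 'johnwtwn', columns: prefixes of 'pehnwmtwn'):
     ε  p  e  h  n  w  m  t  w  n
  ε  0  1  2  3  4  5  6  7  8  9
  j  1  1  2  3  4  5  6  7  8  9
  o  2  2  2  3  4  5  6  7  8  9
  h  3  3  3  2  3  4  5  6  7  8
  n  4  4  4  3  2  3  4  5  6  7
  w  5  5  5  4  3  2  3  4  5  6
  t  6  6  6  5  4  3  3  3  4  5
  w  7  7  7  6  5  4  4  4  3  4
  n  8  8  8  7  6  5  5  5  4  3
The bottom-right entry gives D[8][9] = 3, so no sequence of fewer than 3 edits works. Backtracking through the table gives one optimal edit sequence (3 edits):
  johnwtwn → pohnwtwn (sub j→p @1)
  pohnwtwn → pehnwtwn (sub o→e @2)
  pehnwtwn → pehnwmtwn (ins m @6)
Edit distance = 3.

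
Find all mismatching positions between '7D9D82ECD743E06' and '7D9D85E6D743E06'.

Differing positions: 6, 8. Hamming distance = 2.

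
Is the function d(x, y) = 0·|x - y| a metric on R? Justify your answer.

No. With c = 0, d(x,y) = 0 for all x, y. This fails identity of indiscernibles: d(9, 17) = 0 but 9 ≠ 17.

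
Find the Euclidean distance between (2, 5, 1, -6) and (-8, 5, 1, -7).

√(Σ(x_i - y_i)²) = √((2 - (-8))² + (5 - 5)² + (1 - 1)² + (-6 - (-7))²)
= √(10² + 0² + 0² + 1²) = √(100 + 0 + 0 + 1) = √101 ≈ 10.0499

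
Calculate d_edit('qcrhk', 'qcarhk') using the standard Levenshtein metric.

Let D[i][j] be the edit distance between the first i characters of 'qcrhk' and the first j characters of 'qcarhk', with D[i][0] = i, D[0][j] = j, and D[i][j] = D[i-1][j-1] if the characters match, else 1 + min(D[i-1][j], D[i][j-1], D[i-1][j-1]). Filling the table (rows: prefixes of 'qcrhk', columns: prefixes of 'qcarhk'):
     ε  q  c  a  r  h  k
  ε  0  1  2  3  4  5  6
  q  1  0  1  2  3  4  5
  c  2  1  0  1  2  3  4
  r  3  2  1  1  1  2  3
  h  4  3  2  2  2  1  2
  k  5  4  3  3  3  2  1
The bottom-right entry gives D[5][6] = 1, so no sequence of fewer than 1 edit works. Backtracking through the table gives one optimal edit sequence (1 edit):
  qcrhk → qcarhk (ins a @3)
Edit distance = 1.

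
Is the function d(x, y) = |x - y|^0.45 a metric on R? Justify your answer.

Yes. With 0 < p = 0.45 ≤ 1, d(x,y) = |x-y|^0.45 is a metric on R. Non-negativity and symmetry are immediate; |x-y|^0.45 = 0 ⟺ |x-y| = 0 ⟺ x = y. For the triangle inequality, the function t ↦ t^0.45 is subadditive on [0,∞) when p ≤ 1, so |x-z|^0.45 ≤ (|x-y| + |y-z|)^0.45 ≤ |x-y|^0.45 + |y-z|^0.45.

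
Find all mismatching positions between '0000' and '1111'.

Differing positions: 1, 2, 3, 4. Hamming distance = 4.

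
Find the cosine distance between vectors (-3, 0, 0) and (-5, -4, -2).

With u = (-3, 0, 0), v = (-5, -4, -2):
u·v = (-3)·(-5) + 0·(-4) + 0·(-2) = 15 + 0 + 0 = 15.
|u| = √((-3)² + 0² + 0²) = √9, |v| = √((-5)² + (-4)² + (-2)²) = √45, so |u||v| = √(9·45) = √405.
cos θ = (u·v)/(|u||v|) = 15/√405 ≈ 0.7454
Cosine distance = 1 - cos θ ≈ 1 - 0.7454 = 0.2546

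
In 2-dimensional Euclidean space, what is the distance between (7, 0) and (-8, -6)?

√(Σ(x_i - y_i)²) = √((7 - (-8))² + (0 - (-6))²)
= √(15² + 6²) = √(225 + 36) = √261 ≈ 16.1555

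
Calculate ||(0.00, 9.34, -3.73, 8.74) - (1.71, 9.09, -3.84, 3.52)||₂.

√(Σ(x_i - y_i)²) = √((0 - 1.71)² + (9.34 - 9.09)² + (-3.73 - (-3.84))² + (8.74 - 3.52)²)
= √((-1.71)² + 0.25² + 0.11² + 5.22²) = √(2.9241 + 0.0625 + 0.0121 + 27.2484) = √30.2471 ≈ 5.4997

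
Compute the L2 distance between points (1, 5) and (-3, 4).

(Σ|x_i - y_i|^2)^(1/2) = (|1 - (-3)|^2 + |5 - 4|^2)^(1/2)
= (4^2 + 1^2)^(1/2) = (16 + 1)^(1/2) = (17)^(1/2) ≈ 4.1231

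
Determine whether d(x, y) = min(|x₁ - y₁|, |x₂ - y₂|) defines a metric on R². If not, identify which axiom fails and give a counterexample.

No. d fails identity of indiscernibles: take x = (-2, 0) and y = (-2, 2). Then d(x,y) = min(|-2 - (-2)|, |0 - 2|) = min(0, 2) = 0, yet x ≠ y.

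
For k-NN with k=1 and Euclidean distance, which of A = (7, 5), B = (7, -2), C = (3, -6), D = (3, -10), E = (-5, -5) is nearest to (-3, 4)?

Distances: d(A) ≈ 10.0499, d(B) ≈ 11.6619, d(C) ≈ 11.6619, d(D) ≈ 15.2315, d(E) ≈ 9.2195. Nearest: E = (-5, -5) with distance 9.2195.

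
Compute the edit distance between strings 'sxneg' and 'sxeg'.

Let D[i][j] be the edit distance between the first i characters of 'sxneg' and the first j characters of 'sxeg', with D[i][0] = i, D[0][j] = j, and D[i][j] = D[i-1][j-1] if the characters match, else 1 + min(D[i-1][j], D[i][j-1], D[i-1][j-1]). Filling the table (rows: prefixes of 'sxneg', columns: prefixes of 'sxeg'):
     ε  s  x  e  g
  ε  0  1  2  3  4
  s  1  0  1  2  3
  x  2  1  0  1  2
  n  3  2  1  1  2
  e  4  3  2  1  2
  g  5  4  3  2  1
The bottom-right entry gives D[5][4] = 1, so no sequence of fewer than 1 edit works. Backtracking through the table gives one optimal edit sequence (1 edit):
  sxneg → sxeg (del n @3)
Edit distance = 1.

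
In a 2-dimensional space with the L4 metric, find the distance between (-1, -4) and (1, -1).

(Σ|x_i - y_i|^4)^(1/4) = (|-1 - 1|^4 + |-4 - (-1)|^4)^(1/4)
= (2^4 + 3^4)^(1/4) = (16 + 81)^(1/4) = (97)^(1/4) ≈ 3.1383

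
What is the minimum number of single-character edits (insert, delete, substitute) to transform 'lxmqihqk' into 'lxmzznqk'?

Let D[i][j] be the edit distance between the first i characters of 'lxmqihqk' and the first j characters of 'lxmzznqk', with D[i][0] = i, D[0][j] = j, and D[i][j] = D[i-1][j-1] if the characters match, else 1 + min(D[i-1][j], D[i][j-1], D[i-1][j-1]). Filling the table (rows: prefixes of 'lxmqihqk', columns: prefixes of 'lxmzznqk'):
     ε  l  x  m  z  z  n  q  k
  ε  0  1  2  3  4  5  6  7  8
  l  1  0  1  2  3  4  5  6  7
  x  2  1  0  1  2  3  4  5  6
  m  3  2  1  0  1  2  3  4  5
  q  4  3  2  1  1  2  3  3  4
  i  5  4  3  2  2  2  3  4  4
  h  6  5  4  3  3  3  3  4  5
  q  7  6  5  4  4  4  4  3  4
  k  8  7  6  5  5  5  5  4  3
The bottom-right entry gives D[8][8] = 3, so no sequence of fewer than 3 edits works. Backtracking through the table gives one optimal edit sequence (3 edits):
  lxmqihqk → lxmzihqk (sub q→z @4)
  lxmzihqk → lxmzzhqk (sub i→z @5)
  lxmzzhqk → lxmzznqk (sub h→n @6)
Edit distance = 3.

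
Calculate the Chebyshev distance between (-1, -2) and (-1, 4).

max(|x_i - y_i|) = max(|-1 - (-1)|, |-2 - 4|) = max(0, 6) = 6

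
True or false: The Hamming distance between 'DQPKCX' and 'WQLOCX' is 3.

Differing positions: 1, 3, 4. Hamming distance = 3, so the claim is true.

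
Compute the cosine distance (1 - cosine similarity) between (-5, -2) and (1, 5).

With u = (-5, -2), v = (1, 5):
u·v = (-5)·1 + (-2)·5 = (-5) + (-10) = -15.
|u| = √((-5)² + (-2)²) = √29, |v| = √(1² + 5²) = √26, so |u||v| = √(29·26) = √754.
cos θ = (u·v)/(|u||v|) = -15/√754 ≈ -0.5463
Cosine distance = 1 - cos θ ≈ 1 - (-0.5463) = 1.5463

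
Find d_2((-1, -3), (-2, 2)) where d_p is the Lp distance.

(Σ|x_i - y_i|^2)^(1/2) = (|-1 - (-2)|^2 + |-3 - 2|^2)^(1/2)
= (1^2 + 5^2)^(1/2) = (1 + 25)^(1/2) = (26)^(1/2) ≈ 5.099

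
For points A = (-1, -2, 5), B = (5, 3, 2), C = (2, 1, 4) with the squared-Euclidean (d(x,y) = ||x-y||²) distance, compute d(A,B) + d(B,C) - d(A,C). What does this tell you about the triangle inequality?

d(A,B) = 6² + 5² + 3² = 70, d(B,C) = 3² + 2² + 2² = 17, d(A,C) = 3² + 3² + 1² = 19.
d(A,B) + d(B,C) - d(A,C) = 70 + 17 - 19 = 87 - 19 = 68. This is ≥ 0, so the triangle inequality holds for these points.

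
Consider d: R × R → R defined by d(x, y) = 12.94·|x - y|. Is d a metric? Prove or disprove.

Yes. Since |x - y| is a metric on R and 12.94 > 0, the positive scalar multiple 12.94·|x - y| is also a metric: scaling by a positive constant preserves non-negativity, identity (d=0 ⟺ |x-y|=0 ⟺ x=y), symmetry, and the triangle inequality.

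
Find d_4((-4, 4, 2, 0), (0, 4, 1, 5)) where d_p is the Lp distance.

(Σ|x_i - y_i|^4)^(1/4) = (|-4 - 0|^4 + |4 - 4|^4 + |2 - 1|^4 + |0 - 5|^4)^(1/4)
= (4^4 + 0^4 + 1^4 + 5^4)^(1/4) = (256 + 0 + 1 + 625)^(1/4) = (882)^(1/4) ≈ 5.4496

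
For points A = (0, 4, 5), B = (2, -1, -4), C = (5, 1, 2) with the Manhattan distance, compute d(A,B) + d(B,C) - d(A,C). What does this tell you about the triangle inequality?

d(A,B) = 2 + 5 + 9 = 16, d(B,C) = 3 + 2 + 6 = 11, d(A,C) = 5 + 3 + 3 = 11.
d(A,B) + d(B,C) - d(A,C) = 16 + 11 - 11 = 27 - 11 = 16. This is ≥ 0, so the triangle inequality holds for these points.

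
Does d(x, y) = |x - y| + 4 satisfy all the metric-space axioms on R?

No. d fails identity of indiscernibles (specifically d(x,x) = 0): d(-6, -6) = |-6 - (-6)| + 4 = 0 + 4 = 4 ≠ 0.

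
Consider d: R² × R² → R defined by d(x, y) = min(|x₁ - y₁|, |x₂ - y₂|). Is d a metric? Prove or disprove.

No. d fails identity of indiscernibles: take x = (-2, 0) and y = (-2, 1). Then d(x,y) = min(|-2 - (-2)|, |0 - 1|) = min(0, 1) = 0, yet x ≠ y.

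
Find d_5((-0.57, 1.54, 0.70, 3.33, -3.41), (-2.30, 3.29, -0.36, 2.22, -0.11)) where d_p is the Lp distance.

(Σ|x_i - y_i|^5)^(1/5) = (|-0.57 - (-2.3)|^5 + |1.54 - 3.29|^5 + |0.7 - (-0.36)|^5 + |3.33 - 2.22|^5 + |-3.41 - (-0.11)|^5)^(1/5)
= (1.73^5 + 1.75^5 + 1.06^5 + 1.11^5 + 3.3^5)^(1/5) ≈ (15.4964 + 16.4131 + 1.3382 + 1.6851 + 391.3539)^(1/5) = (426.2867)^(1/5) ≈ 3.3569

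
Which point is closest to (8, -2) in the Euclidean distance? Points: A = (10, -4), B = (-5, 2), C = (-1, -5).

Distances: d(A) ≈ 2.8284, d(B) ≈ 13.6015, d(C) ≈ 9.4868. Nearest: A = (10, -4) with distance 2.8284.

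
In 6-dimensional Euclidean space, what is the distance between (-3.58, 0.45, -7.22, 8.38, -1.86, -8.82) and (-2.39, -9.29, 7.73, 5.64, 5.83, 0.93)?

√(Σ(x_i - y_i)²) = √((-3.58 - (-2.39))² + (0.45 - (-9.29))² + (-7.22 - 7.73)² + (8.38 - 5.64)² + (-1.86 - 5.83)² + (-8.82 - 0.93)²)
= √((-1.19)² + 9.74² + (-14.95)² + 2.74² + (-7.69)² + (-9.75)²) = √(1.4161 + 94.8676 + 223.5025 + 7.5076 + 59.1361 + 95.0625) = √481.4924 ≈ 21.9429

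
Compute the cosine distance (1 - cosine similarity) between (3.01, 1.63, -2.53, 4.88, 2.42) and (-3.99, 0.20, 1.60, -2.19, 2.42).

With u = (3.01, 1.63, -2.53, 4.88, 2.42), v = (-3.99, 0.20, 1.60, -2.19, 2.42):
u·v = 3.01·(-3.99) + 1.63·0.2 + (-2.53)·1.6 + 4.88·(-2.19) + 2.42·2.42 = (-12.0099) + 0.326 + (-4.048) + (-10.6872) + 5.8564 = -20.5627.
|u| = √(3.01² + 1.63² + (-2.53)² + 4.88² + 2.42²) = √(9.0601 + 2.6569 + 6.4009 + 23.8144 + 5.8564) = √47.7887, |v| = √((-3.99)² + 0.2² + 1.6² + (-2.19)² + 2.42²) = √(15.9201 + 0.04 + 2.56 + 4.7961 + 5.8564) = √29.1726.
cos θ = (u·v)/(|u||v|) = -20.5627/(√47.7887·√29.1726) ≈ -0.5507
Cosine distance = 1 - cos θ ≈ 1 - (-0.5507) = 1.5507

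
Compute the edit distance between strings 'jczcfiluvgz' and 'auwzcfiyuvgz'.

Let D[i][j] be the edit distance between the first i characters of 'jczcfiluvgz' and the first j characters of 'auwzcfiyuvgz', with D[i][0] = i, D[0][j] = j, and D[i][j] = D[i-1][j-1] if the characters match, else 1 + min(D[i-1][j], D[i][j-1], D[i-1][j-1]). Filling the table (rows: prefixes of 'jczcfiluvgz', columns: prefixes of 'auwzcfiyuvgz'):
     ε  a  u  w  z  c  f  i  y  u  v  g  z
  ε  0  1  2  3  4  5  6  7  8  9 10 11 12
  j  1  1  2  3  4  5  6  7  8  9 10 11 12
  c  2  2  2  3  4  4  5  6  7  8  9 10 11
  z  3  3  3  3  3  4  5  6  7  8  9 10 10
  c  4  4  4  4  4  3  4  5  6  7  8  9 10
  f  5  5  5  5  5  4  3  4  5  6  7  8  9
  i  6  6  6  6  6  5  4  3  4  5  6  7  8
  l  7  7  7  7  7  6  5  4  4  5  6  7  8
  u  8  8  7  8  8  7  6  5  5  4  5  6  7
  v  9  9  8  8  9  8  7  6  6  5  4  5  6
  g 10 10  9  9  9  9  8  7  7  6  5  4  5
  z 11 11 10 10  9 10  9  8  8  7  6  5  4
The bottom-right entry gives D[11][12] = 4, so no sequence of fewer than 4 edits works. Backtracking through the table gives one optimal edit sequence (4 edits):
  jczcfiluvgz → ajczcfiluvgz (ins a @1)
  ajczcfiluvgz → auczcfiluvgz (sub j→u @2)
  auczcfiluvgz → auwzcfiluvgz (sub c→w @3)
  auwzcfiluvgz → auwzcfiyuvgz (sub l→y @8)
Edit distance = 4.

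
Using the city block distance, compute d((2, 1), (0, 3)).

Σ|x_i - y_i| = |2 - 0| + |1 - 3| = 2 + 2 = 4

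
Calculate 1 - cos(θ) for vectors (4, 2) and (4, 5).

With u = (4, 2), v = (4, 5):
u·v = 4·4 + 2·5 = 16 + 10 = 26.
|u| = √(4² + 2²) = √20, |v| = √(4² + 5²) = √41, so |u||v| = √(20·41) = √820.
cos θ = (u·v)/(|u||v|) = 26/√820 ≈ 0.908
Cosine distance = 1 - cos θ ≈ 1 - 0.908 = 0.092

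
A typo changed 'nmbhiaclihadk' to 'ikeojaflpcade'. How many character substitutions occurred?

Differing positions: 1, 2, 3, 4, 5, 7, 9, 10, 13. Hamming distance = 9.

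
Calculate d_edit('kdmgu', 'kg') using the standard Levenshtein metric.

Let D[i][j] be the edit distance between the first i characters of 'kdmgu' and the first j characters of 'kg', with D[i][0] = i, D[0][j] = j, and D[i][j] = D[i-1][j-1] if the characters match, else 1 + min(D[i-1][j], D[i][j-1], D[i-1][j-1]). Filling the table (rows: prefixes of 'kdmgu', columns: prefixes of 'kg'):
     ε  k  g
  ε  0  1  2
  k  1  0  1
  d  2  1  1
  m  3  2  2
  g  4  3  2
  u  5  4  3
The bottom-right entry gives D[5][2] = 3, so no sequence of fewer than 3 edits works. Backtracking through the table gives one optimal edit sequence (3 edits):
  kdmgu → kmgu (del d @2)
  kmgu → kgu (del m @2)
  kgu → kg (del u @3)
Edit distance = 3.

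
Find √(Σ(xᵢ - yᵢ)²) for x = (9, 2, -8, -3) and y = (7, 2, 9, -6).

√(Σ(x_i - y_i)²) = √((9 - 7)² + (2 - 2)² + (-8 - 9)² + (-3 - (-6))²)
= √(2² + 0² + (-17)² + 3²) = √(4 + 0 + 289 + 9) = √302 ≈ 17.3781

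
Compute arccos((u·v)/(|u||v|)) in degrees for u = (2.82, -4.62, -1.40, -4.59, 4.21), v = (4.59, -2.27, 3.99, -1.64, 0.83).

With u = (2.82, -4.62, -1.40, -4.59, 4.21), v = (4.59, -2.27, 3.99, -1.64, 0.83):
u·v = 2.82·4.59 + (-4.62)·(-2.27) + (-1.4)·3.99 + (-4.59)·(-1.64) + 4.21·0.83 = 12.9438 + 10.4874 + (-5.586) + 7.5276 + 3.4943 = 28.8671.
|u| = √(2.82² + (-4.62)² + (-1.4)² + (-4.59)² + 4.21²) = √(7.9524 + 21.3444 + 1.96 + 21.0681 + 17.7241) = √70.049, |v| = √(4.59² + (-2.27)² + 3.99² + (-1.64)² + 0.83²) = √(21.0681 + 5.1529 + 15.9201 + 2.6896 + 0.6889) = √45.5196.
cos θ = (u·v)/(|u||v|) = 28.8671/(√70.049·√45.5196) ≈ 0.511214
θ = arccos(0.511214) ≈ 59.26°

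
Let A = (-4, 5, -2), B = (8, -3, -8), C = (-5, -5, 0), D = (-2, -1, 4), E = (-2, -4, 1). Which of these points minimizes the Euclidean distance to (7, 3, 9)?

Distances: d(A) ≈ 15.6844, d(B) ≈ 18.0555, d(C) = 17, d(D) ≈ 11.0454, d(E) ≈ 13.9284. Nearest: D = (-2, -1, 4) with distance 11.0454.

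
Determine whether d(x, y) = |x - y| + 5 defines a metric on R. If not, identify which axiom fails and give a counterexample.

No. d fails identity of indiscernibles (specifically d(x,x) = 0): d(-4, -4) = |-4 - (-4)| + 5 = 0 + 5 = 5 ≠ 0.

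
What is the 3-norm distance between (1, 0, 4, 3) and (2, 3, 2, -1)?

(Σ|x_i - y_i|^3)^(1/3) = (|1 - 2|^3 + |0 - 3|^3 + |4 - 2|^3 + |3 - (-1)|^3)^(1/3)
= (1^3 + 3^3 + 2^3 + 4^3)^(1/3) = (1 + 27 + 8 + 64)^(1/3) = (100)^(1/3) ≈ 4.6416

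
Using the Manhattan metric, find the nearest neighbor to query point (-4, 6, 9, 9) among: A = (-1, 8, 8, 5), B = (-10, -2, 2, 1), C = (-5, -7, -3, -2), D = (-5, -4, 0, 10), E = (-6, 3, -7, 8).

Distances: d(A) = 10, d(B) = 29, d(C) = 37, d(D) = 21, d(E) = 22. Nearest: A = (-1, 8, 8, 5) with distance 10.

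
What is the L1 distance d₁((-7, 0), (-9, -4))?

Σ|x_i - y_i| = |-7 - (-9)| + |0 - (-4)| = 2 + 4 = 6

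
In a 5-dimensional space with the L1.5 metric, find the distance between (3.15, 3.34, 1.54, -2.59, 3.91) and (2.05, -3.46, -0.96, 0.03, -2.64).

(Σ|x_i - y_i|^1.5)^(1/1.5) = (|3.15 - 2.05|^1.5 + |3.34 - (-3.46)|^1.5 + |1.54 - (-0.96)|^1.5 + |-2.59 - 0.03|^1.5 + |3.91 - (-2.64)|^1.5)^(1/1.5)
= (1.1^1.5 + 6.8^1.5 + 2.5^1.5 + 2.62^1.5 + 6.55^1.5)^(1/1.5) ≈ (1.1537 + 17.7322 + 3.9528 + 4.2408 + 16.7634)^(1/1.5) = (43.8429)^(1/1.5) ≈ 12.4337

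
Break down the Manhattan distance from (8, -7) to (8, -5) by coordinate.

Σ|x_i - y_i| = |8 - 8| + |-7 - (-5)| = 0 + 2 = 2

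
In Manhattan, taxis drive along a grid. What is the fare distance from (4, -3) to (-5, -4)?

Σ|x_i - y_i| = |4 - (-5)| + |-3 - (-4)| = 9 + 1 = 10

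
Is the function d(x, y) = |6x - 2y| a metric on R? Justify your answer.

No. d fails symmetry: d(5, 3) = |6·5 - 2·3| = |24| = 24, but d(3, 5) = |6·3 - 2·5| = |8| = 8. Since 24 ≠ 8, d(x,y) ≠ d(y,x) in general.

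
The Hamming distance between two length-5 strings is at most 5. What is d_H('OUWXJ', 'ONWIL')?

Differing positions: 2, 4, 5. Hamming distance = 3. The maximum possible Hamming distance for length-5 strings is 5, so d_H/5 = 3/5 = 0.6.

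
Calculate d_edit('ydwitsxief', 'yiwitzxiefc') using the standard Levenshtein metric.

Let D[i][j] be the edit distance between the first i characters of 'ydwitsxief' and the first j characters of 'yiwitzxiefc', with D[i][0] = i, D[0][j] = j, and D[i][j] = D[i-1][j-1] if the characters match, else 1 + min(D[i-1][j], D[i][j-1], D[i-1][j-1]). Filling the table (rows: prefixes of 'ydwitsxief', columns: prefixes of 'yiwitzxiefc'):
     ε  y  i  w  i  t  z  x  i  e  f  c
  ε  0  1  2  3  4  5  6  7  8  9 10 11
  y  1  0  1  2  3  4  5  6  7  8  9 10
  d  2  1  1  2  3  4  5  6  7  8  9 10
  w  3  2  2  1  2  3  4  5  6  7  8  9
  i  4  3  2  2  1  2  3  4  5  6  7  8
  t  5  4  3  3  2  1  2  3  4  5  6  7
  s  6  5  4  4  3  2  2  3  4  5  6  7
  x  7  6  5  5  4  3  3  2  3  4  5  6
  i  8  7  6  6  5  4  4  3  2  3  4  5
  e  9  8  7  7  6  5  5  4  3  2  3  4
  f 10  9  8  8  7  6  6  5  4  3  2  3
The bottom-right entry gives D[10][11] = 3, so no sequence of fewer than 3 edits works. Backtracking through the table gives one optimal edit sequence (3 edits):
  ydwitsxief → yiwitsxief (sub d→i @2)
  yiwitsxief → yiwitzxief (sub s→z @6)
  yiwitzxief → yiwitzxiefc (ins c @11)
Edit distance = 3.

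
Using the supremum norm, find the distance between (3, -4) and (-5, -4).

max(|x_i - y_i|) = max(|3 - (-5)|, |-4 - (-4)|) = max(8, 0) = 8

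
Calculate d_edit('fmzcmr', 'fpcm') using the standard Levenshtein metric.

Let D[i][j] be the edit distance between the first i characters of 'fmzcmr' and the first j characters of 'fpcm', with D[i][0] = i, D[0][j] = j, and D[i][j] = D[i-1][j-1] if the characters match, else 1 + min(D[i-1][j], D[i][j-1], D[i-1][j-1]). Filling the table (rows: prefixes of 'fmzcmr', columns: prefixes of 'fpcm'):
     ε  f  p  c  m
  ε  0  1  2  3  4
  f  1  0  1  2  3
  m  2  1  1  2  2
  z  3  2  2  2  3
  c  4  3  3  2  3
  m  5  4  4  3  2
  r  6  5  5  4  3
The bottom-right entry gives D[6][4] = 3, so no sequence of fewer than 3 edits works. Backtracking through the table gives one optimal edit sequence (3 edits):
  fmzcmr → fzcmr (del m @2)
  fzcmr → fpcmr (sub z→p @2)
  fpcmr → fpcm (del r @5)
Edit distance = 3.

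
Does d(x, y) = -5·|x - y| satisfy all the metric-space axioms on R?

No. With c = -5 < 0, d fails non-negativity: d(1, 8) = -5·|1 - 8| = -5·7 = -35 < 0.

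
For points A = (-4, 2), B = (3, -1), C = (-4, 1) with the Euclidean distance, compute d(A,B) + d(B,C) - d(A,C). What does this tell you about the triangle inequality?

d(A,B) = √(7² + 3²) = √58 ≈ 7.6158, d(B,C) = √(7² + 2²) = √53 ≈ 7.2801, d(A,C) = √(0² + 1²) = √1 = 1.
d(A,B) + d(B,C) - d(A,C) = 7.6158 + 7.2801 - 1 = 14.8959 - 1 = 13.8959 (to 4 decimal places). This is ≥ 0, so the triangle inequality holds for these points.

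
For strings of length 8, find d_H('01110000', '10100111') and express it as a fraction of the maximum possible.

Differing positions: 1, 2, 4, 6, 7, 8. Hamming distance = 6. The maximum possible Hamming distance for length-8 strings is 8, so d_H/8 = 6/8 = 0.75.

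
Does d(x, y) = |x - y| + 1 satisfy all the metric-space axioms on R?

No. d fails identity of indiscernibles (specifically d(x,x) = 0): d(5, 5) = |5 - 5| + 1 = 0 + 1 = 1 ≠ 0.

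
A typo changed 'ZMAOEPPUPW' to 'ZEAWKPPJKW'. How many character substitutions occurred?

Differing positions: 2, 4, 5, 8, 9. Hamming distance = 5.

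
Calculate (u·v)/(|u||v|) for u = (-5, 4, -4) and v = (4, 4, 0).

With u = (-5, 4, -4), v = (4, 4, 0):
u·v = (-5)·4 + 4·4 + (-4)·0 = (-20) + 16 + 0 = -4.
|u| = √((-5)² + 4² + (-4)²) = √57, |v| = √(4² + 4² + 0²) = √32, so |u||v| = √(57·32) = √1824.
cos θ = (u·v)/(|u||v|) = -4/√1824 ≈ -0.0937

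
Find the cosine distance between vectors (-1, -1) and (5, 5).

With u = (-1, -1), v = (5, 5):
u·v = (-1)·5 + (-1)·5 = (-5) + (-5) = -10.
|u| = √((-1)² + (-1)²) = √2, |v| = √(5² + 5²) = √50, so |u||v| = √(2·50) = √100 = 10.
cos θ = (u·v)/(|u||v|) = -10/10 = -1
Cosine distance = 1 - cos θ = 1 - (-1) = 2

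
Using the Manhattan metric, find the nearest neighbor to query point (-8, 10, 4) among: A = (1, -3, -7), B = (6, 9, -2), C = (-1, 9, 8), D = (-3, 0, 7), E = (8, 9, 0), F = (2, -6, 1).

Distances: d(A) = 33, d(B) = 21, d(C) = 12, d(D) = 18, d(E) = 21, d(F) = 29. Nearest: C = (-1, 9, 8) with distance 12.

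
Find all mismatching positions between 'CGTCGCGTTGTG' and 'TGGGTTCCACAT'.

Differing positions: 1, 3, 4, 5, 6, 7, 8, 9, 10, 11, 12. Hamming distance = 11.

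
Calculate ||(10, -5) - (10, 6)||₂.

√(Σ(x_i - y_i)²) = √((10 - 10)² + (-5 - 6)²)
= √(0² + (-11)²) = √(0 + 121) = √121 = 11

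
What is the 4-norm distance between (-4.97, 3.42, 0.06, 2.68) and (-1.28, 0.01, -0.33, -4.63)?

(Σ|x_i - y_i|^4)^(1/4) = (|-4.97 - (-1.28)|^4 + |3.42 - 0.01|^4 + |0.06 - (-0.33)|^4 + |2.68 - (-4.63)|^4)^(1/4)
= (3.69^4 + 3.41^4 + 0.39^4 + 7.31^4)^(1/4) ≈ (185.3982 + 135.2127 + 0.0231 + 2855.4168)^(1/4) = (3176.0508)^(1/4) ≈ 7.5071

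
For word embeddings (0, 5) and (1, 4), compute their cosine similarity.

With u = (0, 5), v = (1, 4):
u·v = 0·1 + 5·4 = 0 + 20 = 20.
|u| = √(0² + 5²) = √25, |v| = √(1² + 4²) = √17, so |u||v| = √(25·17) = √425.
cos θ = (u·v)/(|u||v|) = 20/√425 ≈ 0.9701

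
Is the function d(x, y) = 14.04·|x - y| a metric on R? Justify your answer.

Yes. Since |x - y| is a metric on R and 14.04 > 0, the positive scalar multiple 14.04·|x - y| is also a metric: scaling by a positive constant preserves non-negativity, identity (d=0 ⟺ |x-y|=0 ⟺ x=y), symmetry, and the triangle inequality.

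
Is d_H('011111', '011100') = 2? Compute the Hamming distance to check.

Differing positions: 5, 6. Hamming distance = 2, so the claim is true.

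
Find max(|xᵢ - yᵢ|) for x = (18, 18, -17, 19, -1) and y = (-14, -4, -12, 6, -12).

max(|x_i - y_i|) = max(|18 - (-14)|, |18 - (-4)|, |-17 - (-12)|, |19 - 6|, |-1 - (-12)|) = max(32, 22, 5, 13, 11) = 32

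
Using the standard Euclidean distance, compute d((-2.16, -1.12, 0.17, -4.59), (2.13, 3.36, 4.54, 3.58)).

(Σ|x_i - y_i|^2)^(1/2) = (|-2.16 - 2.13|^2 + |-1.12 - 3.36|^2 + |0.17 - 4.54|^2 + |-4.59 - 3.58|^2)^(1/2)
= (4.29^2 + 4.48^2 + 4.37^2 + 8.17^2)^(1/2) = (18.4041 + 20.0704 + 19.0969 + 66.7489)^(1/2) = (124.3203)^(1/2) ≈ 11.1499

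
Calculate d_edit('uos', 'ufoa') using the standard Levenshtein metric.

Let D[i][j] be the edit distance between the first i characters of 'uos' and the first j characters of 'ufoa', with D[i][0] = i, D[0][j] = j, and D[i][j] = D[i-1][j-1] if the characters match, else 1 + min(D[i-1][j], D[i][j-1], D[i-1][j-1]). Filling the table (rows: prefixes of 'uos', columns: prefixes of 'ufoa'):
     ε  u  f  o  a
  ε  0  1  2  3  4
  u  1  0  1  2  3
  o  2  1  1  1  2
  s  3  2  2  2  2
The bottom-right entry gives D[3][4] = 2, so no sequence of fewer than 2 edits works. Backtracking through the table gives one optimal edit sequence (2 edits):
  uos → ufos (ins f @2)
  ufos → ufoa (sub s→a @4)
Edit distance = 2.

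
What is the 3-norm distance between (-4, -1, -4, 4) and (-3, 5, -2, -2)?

(Σ|x_i - y_i|^3)^(1/3) = (|-4 - (-3)|^3 + |-1 - 5|^3 + |-4 - (-2)|^3 + |4 - (-2)|^3)^(1/3)
= (1^3 + 6^3 + 2^3 + 6^3)^(1/3) = (1 + 216 + 8 + 216)^(1/3) = (441)^(1/3) ≈ 7.6117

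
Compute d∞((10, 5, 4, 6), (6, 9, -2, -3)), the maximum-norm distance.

max(|x_i - y_i|) = max(|10 - 6|, |5 - 9|, |4 - (-2)|, |6 - (-3)|) = max(4, 4, 6, 9) = 9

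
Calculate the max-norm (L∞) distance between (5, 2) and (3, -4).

max(|x_i - y_i|) = max(|5 - 3|, |2 - (-4)|) = max(2, 6) = 6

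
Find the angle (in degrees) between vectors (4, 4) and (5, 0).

With u = (4, 4), v = (5, 0):
u·v = 4·5 + 4·0 = 20 + 0 = 20.
|u| = √(4² + 4²) = √32, |v| = √(5² + 0²) = √25, so |u||v| = √(32·25) = √800.
cos θ = (u·v)/(|u||v|) = 20/√800 ≈ 0.707107
θ = arccos(0.707107) ≈ 45°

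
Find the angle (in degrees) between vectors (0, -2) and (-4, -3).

With u = (0, -2), v = (-4, -3):
u·v = 0·(-4) + (-2)·(-3) = 0 + 6 = 6.
|u| = √(0² + (-2)²) = √4, |v| = √((-4)² + (-3)²) = √25, so |u||v| = √(4·25) = √100 = 10.
cos θ = (u·v)/(|u||v|) = 6/10 = 0.6
θ = arccos(0.6) ≈ 53.13°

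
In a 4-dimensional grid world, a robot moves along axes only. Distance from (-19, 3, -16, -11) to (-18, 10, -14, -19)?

Σ|x_i - y_i| = |-19 - (-18)| + |3 - 10| + |-16 - (-14)| + |-11 - (-19)| = 1 + 7 + 2 + 8 = 18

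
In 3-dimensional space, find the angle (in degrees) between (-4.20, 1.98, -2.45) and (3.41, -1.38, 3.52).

With u = (-4.20, 1.98, -2.45), v = (3.41, -1.38, 3.52):
u·v = (-4.2)·3.41 + 1.98·(-1.38) + (-2.45)·3.52 = (-14.322) + (-2.7324) + (-8.624) = -25.6784.
|u| = √((-4.2)² + 1.98² + (-2.45)²) = √(17.64 + 3.9204 + 6.0025) = √27.5629, |v| = √(3.41² + (-1.38)² + 3.52²) = √(11.6281 + 1.9044 + 12.3904) = √25.9229.
cos θ = (u·v)/(|u||v|) = -25.6784/(√27.5629·√25.9229) ≈ -0.960647
θ = arccos(-0.960647) ≈ 163.87°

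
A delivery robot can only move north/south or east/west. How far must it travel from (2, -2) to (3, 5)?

Σ|x_i - y_i| = |2 - 3| + |-2 - 5| = 1 + 7 = 8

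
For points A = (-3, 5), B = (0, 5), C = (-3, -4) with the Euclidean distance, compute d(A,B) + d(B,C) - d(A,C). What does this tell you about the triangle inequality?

d(A,B) = √(3² + 0²) = √9 = 3, d(B,C) = √(3² + 9²) = √90 ≈ 9.4868, d(A,C) = √(0² + 9²) = √81 = 9.
d(A,B) + d(B,C) - d(A,C) = 3 + 9.4868 - 9 = 12.4868 - 9 = 3.4868 (to 4 decimal places). This is ≥ 0, so the triangle inequality holds for these points.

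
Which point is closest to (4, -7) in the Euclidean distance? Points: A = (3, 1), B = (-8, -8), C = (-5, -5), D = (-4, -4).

Distances: d(A) ≈ 8.0623, d(B) ≈ 12.0416, d(C) ≈ 9.2195, d(D) ≈ 8.544. Nearest: A = (3, 1) with distance 8.0623.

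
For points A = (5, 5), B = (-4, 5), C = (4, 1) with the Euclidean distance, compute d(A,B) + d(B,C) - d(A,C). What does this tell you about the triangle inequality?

d(A,B) = √(9² + 0²) = √81 = 9, d(B,C) = √(8² + 4²) = √80 ≈ 8.9443, d(A,C) = √(1² + 4²) = √17 ≈ 4.1231.
d(A,B) + d(B,C) - d(A,C) = 9 + 8.9443 - 4.1231 = 17.9443 - 4.1231 = 13.8212 (to 4 decimal places). This is ≥ 0, so the triangle inequality holds for these points.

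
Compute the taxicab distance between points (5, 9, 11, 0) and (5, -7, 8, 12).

Σ|x_i - y_i| = |5 - 5| + |9 - (-7)| + |11 - 8| + |0 - 12| = 0 + 16 + 3 + 12 = 31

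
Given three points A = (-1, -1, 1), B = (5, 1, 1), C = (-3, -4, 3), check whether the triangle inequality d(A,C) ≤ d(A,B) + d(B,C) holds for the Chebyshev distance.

d(A,B) = max(6, 2, 0) = 6, d(B,C) = max(8, 5, 2) = 8, d(A,C) = max(2, 3, 2) = 3.
d(A,C) = 3 ≤ 6 + 8 = 14. Triangle inequality is satisfied.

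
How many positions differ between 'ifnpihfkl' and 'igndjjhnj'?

Differing positions: 2, 4, 5, 6, 7, 8, 9. Hamming distance = 7.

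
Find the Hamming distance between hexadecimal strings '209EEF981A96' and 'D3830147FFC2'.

Differing positions: 1, 2, 3, 4, 5, 6, 7, 8, 9, 10, 11, 12. Hamming distance = 12.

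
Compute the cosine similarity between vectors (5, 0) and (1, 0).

With u = (5, 0), v = (1, 0):
u·v = 5·1 + 0·0 = 5 + 0 = 5.
|u| = √(5² + 0²) = √25, |v| = √(1² + 0²) = √1, so |u||v| = √(25·1) = √25 = 5.
cos θ = (u·v)/(|u||v|) = 5/5 = 1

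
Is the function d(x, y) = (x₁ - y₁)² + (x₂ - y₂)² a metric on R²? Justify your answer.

No. The squared Euclidean distance fails the triangle inequality. Counterexample: x = (0, 0), y = (2, 5), z = (4, 10). d(x,z) = 4² + 10² = 116, but d(x,y) + d(y,z) = (2² + 5²) + (2² + 5²) = 29 + 29 = 58. Since 116 > 58, the triangle inequality is violated. (Note: √d, the ordinary Euclidean distance, IS a metric.)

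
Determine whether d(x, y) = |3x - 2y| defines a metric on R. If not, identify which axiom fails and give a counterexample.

No. d fails symmetry: d(2, 4) = |3·2 - 2·4| = |-2| = 2, but d(4, 2) = |3·4 - 2·2| = |8| = 8. Since 2 ≠ 8, d(x,y) ≠ d(y,x) in general.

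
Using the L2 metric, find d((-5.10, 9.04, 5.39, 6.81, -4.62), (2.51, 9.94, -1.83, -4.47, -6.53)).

√(Σ(x_i - y_i)²) = √((-5.1 - 2.51)² + (9.04 - 9.94)² + (5.39 - (-1.83))² + (6.81 - (-4.47))² + (-4.62 - (-6.53))²)
= √((-7.61)² + (-0.9)² + 7.22² + 11.28² + 1.91²) = √(57.9121 + 0.81 + 52.1284 + 127.2384 + 3.6481) = √241.737 ≈ 15.5479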